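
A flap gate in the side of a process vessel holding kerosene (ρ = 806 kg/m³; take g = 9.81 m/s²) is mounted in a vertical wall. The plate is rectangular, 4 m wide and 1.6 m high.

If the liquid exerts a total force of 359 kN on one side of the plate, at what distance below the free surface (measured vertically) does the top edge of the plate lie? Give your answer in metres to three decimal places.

d_top ≈ 6.294 m

γ = ρg = 806 × 9.81 / 1000 = 7.90686 kN/m³.
A = 4 × 1.6 = 6.4 m².
From F = γ·h_c·A, the centroid depth is h_c = 359/(7.90686 × 6.4) = 7.09431 m.
The centroid lies 1.6/2 = 0.8 m below the top edge, so the top edge sits at h_top = 7.09431 − 0.8 = 6.29431 m below the surface.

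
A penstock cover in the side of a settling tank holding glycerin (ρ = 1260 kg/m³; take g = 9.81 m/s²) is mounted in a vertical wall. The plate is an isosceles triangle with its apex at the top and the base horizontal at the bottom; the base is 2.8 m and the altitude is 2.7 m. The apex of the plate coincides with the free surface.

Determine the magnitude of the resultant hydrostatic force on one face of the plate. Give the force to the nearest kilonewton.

F ≈ 84 kN

γ = ρg = 1260 × 9.81 / 1000 = 12.3606 kN/m³.
With the apex up, the centroid sits 2h/3 = 2 × 2.7/3 = 1.8 m below the apex, so the centroid depth is h_c = 1.8 m.
A = ½ × 2.8 × 2.7 = 3.78 m².
Resultant F = γ·h_c·A = 12.3606 × 1.8 × 3.78 = 84.1015 kN.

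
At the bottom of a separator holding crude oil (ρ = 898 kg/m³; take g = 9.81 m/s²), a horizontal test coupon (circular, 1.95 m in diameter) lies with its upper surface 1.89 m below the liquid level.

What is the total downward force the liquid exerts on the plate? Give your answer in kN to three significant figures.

γ = ρg = 898 × 9.81 / 1000 = 8.80938 kN/m³.
The plate is horizontal, so pressure is uniform at p = γ·h = 8.80938 × 1.89 = 16.6497 kN/m².
A = π(0.975)² = 2.98648 m².
F = p·A = 16.6497 × 2.98648 = 49.724 kN.

F ≈ 49.7 kN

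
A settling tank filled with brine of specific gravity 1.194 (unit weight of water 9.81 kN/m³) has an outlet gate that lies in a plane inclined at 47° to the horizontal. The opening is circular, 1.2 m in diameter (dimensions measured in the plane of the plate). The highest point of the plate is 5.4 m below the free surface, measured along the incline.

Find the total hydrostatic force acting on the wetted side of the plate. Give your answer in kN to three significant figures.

γ = 1.194 × 9.81 = 11.71314 kN/m³.
Let θ = 47° be the plate's angle to the horizontal; measure y along the incline from where the plane meets the free surface. Vertical depth h = y·sinθ with sinθ = 0.731354.
The centroid is at the centre, 0.6 m below the top of the plate, so y_c = 5.4 + 0.6 = 6 m and h_c = 6 × 0.731354 = 4.38812 m.
A = π(0.6)² = 1.13097 m².
Resultant F = γ·h_c·A = 11.71314 × 4.38812 × 1.13097 = 58.1303 kN.

F ≈ 58.1 kN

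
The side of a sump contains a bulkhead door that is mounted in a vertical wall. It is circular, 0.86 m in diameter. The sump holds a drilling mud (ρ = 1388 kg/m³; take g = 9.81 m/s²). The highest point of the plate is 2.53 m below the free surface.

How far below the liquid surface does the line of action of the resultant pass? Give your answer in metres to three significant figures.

γ = ρg = 1388 × 9.81 / 1000 = 13.61628 kN/m³.
The centroid is at the centre, 0.43 m below the top of the plate, so the centroid depth is h_c = 2.53 + 0.43 = 2.96 m.
A = π(0.43)² = 0.58088 m².
Resultant F = γ·h_c·A = 13.61628 × 2.96 × 0.58088 = 23.4119 kN.
I_c = πr⁴/4 = π × 0.43⁴/4 = 0.0268512 m⁴.
Centre of pressure: y_p = y_c + I_c/(y_c·A) = 2.96 + 0.0268512/(2.96 × 0.58088) = 2.96 + 0.0156166 = 2.97562 m along the plane.

h_p = 2.98 m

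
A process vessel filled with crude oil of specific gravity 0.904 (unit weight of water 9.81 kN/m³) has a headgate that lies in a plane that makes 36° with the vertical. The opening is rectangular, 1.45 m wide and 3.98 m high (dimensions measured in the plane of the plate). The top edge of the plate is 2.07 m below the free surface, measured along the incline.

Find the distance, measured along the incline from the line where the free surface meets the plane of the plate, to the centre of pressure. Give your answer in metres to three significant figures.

γ = 0.904 × 9.81 = 8.86824 kN/m³.
The plate makes 36° with the vertical, i.e. θ = 90° − 36° = 54° to the horizontal. Measuring y along the incline from the free-surface line, vertical depth h = y·sinθ with sinθ = 0.809017.
The centroid lies 3.98/2 = 1.99 m below the top edge, so y_c = 2.07 + 1.99 = 4.06 m and h_c = 4.06 × 0.809017 = 3.28461 m.
A = 1.45 × 3.98 = 5.771 m².
Resultant F = γ·h_c·A = 8.86824 × 3.28461 × 5.771 = 168.102 kN.
I_c = b·h³/12 = 1.45 × 3.98³/12 = 7.61791 m⁴.
Centre of pressure: y_p = y_c + I_c/(y_c·A) = 4.06 + 7.61791/(4.06 × 5.771) = 4.06 + 0.325131 = 4.38513 m along the plane.

y_p = 4.39 m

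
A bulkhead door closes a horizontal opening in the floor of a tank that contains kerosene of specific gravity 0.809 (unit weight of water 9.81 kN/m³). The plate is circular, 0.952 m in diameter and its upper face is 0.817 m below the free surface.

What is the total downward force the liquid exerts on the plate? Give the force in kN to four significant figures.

γ = 0.809 × 9.81 = 7.93629 kN/m³.
The plate is horizontal, so pressure is uniform at p = γ·h = 7.93629 × 0.817 = 6.48395 kN/m².
A = π(0.476)² = 0.711809 m².
F = p·A = 6.48395 × 0.711809 = 4.61533 kN.

F ≈ 4.615 kN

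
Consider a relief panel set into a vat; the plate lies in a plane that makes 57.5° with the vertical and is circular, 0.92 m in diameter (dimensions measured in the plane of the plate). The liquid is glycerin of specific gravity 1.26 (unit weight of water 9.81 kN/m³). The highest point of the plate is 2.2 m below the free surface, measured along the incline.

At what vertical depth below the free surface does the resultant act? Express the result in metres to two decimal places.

γ = 1.26 × 9.81 = 12.3606 kN/m³.
The plate makes 57.5° with the vertical, i.e. θ = 90° − 57.5° = 32.5° to the horizontal. Measuring y along the incline from the free-surface line, vertical depth h = y·sinθ with sinθ = 0.537300.
The centroid is at the centre, 0.46 m below the top of the plate, so y_c = 2.2 + 0.46 = 2.66 m and h_c = 2.66 × 0.537300 = 1.42922 m.
A = π(0.46)² = 0.664761 m².
Resultant F = γ·h_c·A = 12.3606 × 1.42922 × 0.664761 = 11.7437 kN.
I_c = πr⁴/4 = π × 0.46⁴/4 = 0.0351659 m⁴.
Centre of pressure: y_p = y_c + I_c/(y_c·A) = 2.66 + 0.0351659/(2.66 × 0.664761) = 2.66 + 0.0198872 = 2.67989 m along the plane.
Vertically, h_p = y_p·sinθ = 2.67989 × 0.537300 = 1.4399 m.

h_p = 1.44 m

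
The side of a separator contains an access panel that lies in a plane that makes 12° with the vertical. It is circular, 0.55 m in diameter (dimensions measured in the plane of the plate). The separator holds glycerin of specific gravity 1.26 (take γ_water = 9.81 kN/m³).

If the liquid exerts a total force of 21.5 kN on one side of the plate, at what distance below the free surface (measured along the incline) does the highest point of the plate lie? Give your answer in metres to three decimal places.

γ = 1.26 × 9.81 = 12.3606 kN/m³.
A = π(0.275)² = 0.237583 m².
From F = γ·h_c·A, the centroid depth is h_c = 21.5/(12.3606 × 0.237583) = 7.32122 m.
The plate makes 12° with the vertical, i.e. θ = 90° − 12° = 78° to the horizontal. Measuring y along the incline from the free-surface line, vertical depth h = y·sinθ with sinθ = 0.978148.
Along the incline, y_c = h_c/sinθ = 7.32122/0.978148 = 7.48478 m.
The centroid is at the centre, 0.275 m below the top of the plate, so the highest point sits at y_top = 7.48478 − 0.275 = 7.20978 m along the incline.

y_top ≈ 7.210 m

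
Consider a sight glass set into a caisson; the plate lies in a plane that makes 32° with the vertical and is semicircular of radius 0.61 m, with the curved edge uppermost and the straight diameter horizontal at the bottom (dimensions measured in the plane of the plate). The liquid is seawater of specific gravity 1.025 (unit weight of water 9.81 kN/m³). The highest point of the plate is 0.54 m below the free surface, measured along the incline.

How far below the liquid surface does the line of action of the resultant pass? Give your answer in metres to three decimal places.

γ = 1.025 × 9.81 = 10.05525 kN/m³.
The plate makes 32° with the vertical, i.e. θ = 90° − 32° = 58° to the horizontal. Measuring y along the incline from the free-surface line, vertical depth h = y·sinθ with sinθ = 0.848048.
The centroid lies 4r/(3π) = 0.258892 m above the diameter, so r − 4r/(3π) = 0.61 − 0.258892 = 0.351108 m below the topmost point, so y_c = 0.54 + 0.351108 = 0.891108 m and h_c = 0.891108 × 0.848048 = 0.755702 m.
A = πr²/2 = π × 0.61²/2 = 0.584493 m².
Resultant F = γ·h_c·A = 10.05525 × 0.755702 × 0.584493 = 4.44143 kN.
I_c = (π/8 − 8/(9π))·r⁴ = 0.109757 × 0.61⁴ = 0.0151968 m⁴.
Centre of pressure: y_p = y_c + I_c/(y_c·A) = 0.891108 + 0.0151968/(0.891108 × 0.584493) = 0.891108 + 0.0291771 = 0.920285 m along the plane.
Vertically, h_p = y_p·sinθ = 0.920285 × 0.848048 = 0.780446 m.

h_p = 0.780 m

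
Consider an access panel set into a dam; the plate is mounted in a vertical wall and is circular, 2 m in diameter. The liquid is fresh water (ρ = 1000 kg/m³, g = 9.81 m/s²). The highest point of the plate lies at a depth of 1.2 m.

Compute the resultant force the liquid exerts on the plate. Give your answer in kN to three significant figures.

F ≈ 67.8 kN

γ = ρg = 1000 × 9.81 = 9810 N/m³ = 9.81 kN/m³.
The centroid is at the centre, 1 m below the top of the plate, so the centroid depth is h_c = 1.2 + 1 = 2.2 m.
A = π(1)² = 3.14159 m².
Resultant F = γ·h_c·A = 9.81 × 2.2 × 3.14159 = 67.8018 kN.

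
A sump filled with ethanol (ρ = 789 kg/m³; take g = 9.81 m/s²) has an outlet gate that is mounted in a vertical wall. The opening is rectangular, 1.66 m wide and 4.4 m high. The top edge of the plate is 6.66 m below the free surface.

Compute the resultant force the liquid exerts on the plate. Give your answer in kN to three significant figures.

F ≈ 501 kN

γ = ρg = 789 × 9.81 / 1000 = 7.74009 kN/m³.
The centroid lies 4.4/2 = 2.2 m below the top edge, so the centroid depth is h_c = 6.66 + 2.2 = 8.86 m.
A = 1.66 × 4.4 = 7.304 m².
Resultant F = γ·h_c·A = 7.74009 × 8.86 × 7.304 = 500.888 kN.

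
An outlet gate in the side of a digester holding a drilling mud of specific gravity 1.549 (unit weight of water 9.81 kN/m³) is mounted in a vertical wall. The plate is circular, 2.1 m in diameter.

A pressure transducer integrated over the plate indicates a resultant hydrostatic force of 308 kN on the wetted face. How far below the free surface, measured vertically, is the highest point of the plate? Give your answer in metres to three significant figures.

d_top ≈ 4.80 m

γ = 1.549 × 9.81 = 15.19569 kN/m³.
A = π(1.05)² = 3.46361 m².
From F = γ·h_c·A, the centroid depth is h_c = 308/(15.19569 × 3.46361) = 5.85196 m.
The centroid is at the centre, 1.05 m below the top of the plate, so the highest point sits at h_top = 5.85196 − 1.05 = 4.80196 m below the surface.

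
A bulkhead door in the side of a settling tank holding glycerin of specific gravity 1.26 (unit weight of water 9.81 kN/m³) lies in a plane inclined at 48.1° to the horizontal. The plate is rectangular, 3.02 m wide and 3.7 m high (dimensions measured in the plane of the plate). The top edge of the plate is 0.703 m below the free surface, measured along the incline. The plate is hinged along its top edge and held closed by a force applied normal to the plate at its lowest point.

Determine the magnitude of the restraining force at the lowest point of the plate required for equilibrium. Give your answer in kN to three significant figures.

γ = 1.26 × 9.81 = 12.3606 kN/m³.
Let θ = 48.1° be the plate's angle to the horizontal; measure y along the incline from where the plane meets the free surface. Vertical depth h = y·sinθ with sinθ = 0.744312.
The centroid lies 3.7/2 = 1.85 m below the top edge, so y_c = 0.703 + 1.85 = 2.553 m and h_c = 2.553 × 0.744312 = 1.90023 m.
A = 3.02 × 3.7 = 11.174 m².
Resultant F = γ·h_c·A = 12.3606 × 1.90023 × 11.174 = 262.455 kN.
I_c = b·h³/12 = 3.02 × 3.7³/12 = 12.7477 m⁴.
Centre of pressure: y_p = y_c + I_c/(y_c·A) = 2.553 + 12.7477/(2.553 × 11.174) = 2.553 + 0.446861 = 2.99986 m along the plane.
The resultant acts 1.85 + 0.446861 = 2.29686 m (along the plate) below the hinge at the top edge, so the moment about the hinge is M = F × 2.29686 = 262.455 × 2.29686 = 602.822 kN·m.
A normal force at the bottom, 3.7 m from the hinge, must supply this moment: P = 602.822/3.7 = 162.925 kN.

P ≈ 163 kN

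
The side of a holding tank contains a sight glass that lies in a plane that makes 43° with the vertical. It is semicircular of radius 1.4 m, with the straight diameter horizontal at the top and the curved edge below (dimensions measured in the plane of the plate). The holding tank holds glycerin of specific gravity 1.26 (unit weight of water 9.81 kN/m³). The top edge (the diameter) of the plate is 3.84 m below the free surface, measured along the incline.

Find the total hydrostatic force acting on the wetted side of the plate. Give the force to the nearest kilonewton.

γ = 1.26 × 9.81 = 12.3606 kN/m³.
The plate makes 43° with the vertical, i.e. θ = 90° − 43° = 47° to the horizontal. Measuring y along the incline from the free-surface line, vertical depth h = y·sinθ with sinθ = 0.731354.
The centroid of a semicircle lies 4r/(3π) = 0.594178 m from the diameter, here below the top edge, so y_c = 3.84 + 0.594178 = 4.43418 m and h_c = 4.43418 × 0.731354 = 3.24296 m.
A = πr²/2 = π × 1.4²/2 = 3.07876 m².
Resultant F = γ·h_c·A = 12.3606 × 3.24296 × 3.07876 = 123.412 kN.

F ≈ 123 kN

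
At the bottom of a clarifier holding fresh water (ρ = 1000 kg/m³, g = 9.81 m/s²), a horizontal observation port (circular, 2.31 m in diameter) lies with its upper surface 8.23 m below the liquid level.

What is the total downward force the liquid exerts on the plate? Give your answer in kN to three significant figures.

F ≈ 338 kN

γ = ρg = 1000 × 9.81 = 9810 N/m³ = 9.81 kN/m³.
The plate is horizontal, so pressure is uniform at p = γ·h = 9.81 × 8.23 = 80.7363 kN/m².
A = π(1.155)² = 4.19096 m².
F = p·A = 80.7363 × 4.19096 = 338.363 kN.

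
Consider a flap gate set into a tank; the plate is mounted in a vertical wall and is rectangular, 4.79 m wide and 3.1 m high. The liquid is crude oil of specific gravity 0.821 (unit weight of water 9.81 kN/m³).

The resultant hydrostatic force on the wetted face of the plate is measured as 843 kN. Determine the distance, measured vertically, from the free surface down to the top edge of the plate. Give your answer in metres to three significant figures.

d_top ≈ 5.50 m

γ = 0.821 × 9.81 = 8.05401 kN/m³.
A = 4.79 × 3.1 = 14.849 m².
From F = γ·h_c·A, the centroid depth is h_c = 843/(8.05401 × 14.849) = 7.04885 m.
The centroid lies 3.1/2 = 1.55 m below the top edge, so the top edge sits at h_top = 7.04885 − 1.55 = 5.49885 m below the surface.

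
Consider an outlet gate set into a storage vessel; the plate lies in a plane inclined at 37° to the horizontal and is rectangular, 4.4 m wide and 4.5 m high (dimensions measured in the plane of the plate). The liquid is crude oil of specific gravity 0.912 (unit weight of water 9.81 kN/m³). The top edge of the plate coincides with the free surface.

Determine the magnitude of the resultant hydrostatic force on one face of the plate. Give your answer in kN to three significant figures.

F ≈ 240 kN

γ = 0.912 × 9.81 = 8.94672 kN/m³.
Let θ = 37° be the plate's angle to the horizontal; measure y along the incline from where the plane meets the free surface. Vertical depth h = y·sinθ with sinθ = 0.601815.
The centroid lies 4.5/2 = 2.25 m below the top edge, so y_c = 2.25 m and h_c = 2.25 × 0.601815 = 1.35408 m.
A = 4.4 × 4.5 = 19.8 m².
Resultant F = γ·h_c·A = 8.94672 × 1.35408 × 19.8 = 239.869 kN.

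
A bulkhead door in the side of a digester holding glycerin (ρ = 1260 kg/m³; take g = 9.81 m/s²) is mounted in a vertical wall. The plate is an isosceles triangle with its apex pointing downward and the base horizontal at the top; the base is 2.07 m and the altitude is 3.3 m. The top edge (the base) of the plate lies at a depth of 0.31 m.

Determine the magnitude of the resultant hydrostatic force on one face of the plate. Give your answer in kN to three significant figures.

F ≈ 59.5 kN

γ = ρg = 1260 × 9.81 / 1000 = 12.3606 kN/m³.
With the apex down, the centroid sits h/3 = 3.3/3 = 1.1 m below the base (the top edge), so the centroid depth is h_c = 0.31 + 1.1 = 1.41 m.
A = ½ × 2.07 × 3.3 = 3.4155 m².
Resultant F = γ·h_c·A = 12.3606 × 1.41 × 3.4155 = 59.5269 kN.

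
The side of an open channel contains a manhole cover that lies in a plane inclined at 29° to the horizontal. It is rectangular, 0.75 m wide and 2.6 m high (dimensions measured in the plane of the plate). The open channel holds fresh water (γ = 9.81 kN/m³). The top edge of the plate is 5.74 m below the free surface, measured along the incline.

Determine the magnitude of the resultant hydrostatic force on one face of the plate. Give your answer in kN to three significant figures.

F ≈ 65.3 kN

γ = 9.81 kN/m³.
Let θ = 29° be the plate's angle to the horizontal; measure y along the incline from where the plane meets the free surface. Vertical depth h = y·sinθ with sinθ = 0.484810.
The centroid lies 2.6/2 = 1.3 m below the top edge, so y_c = 5.74 + 1.3 = 7.04 m and h_c = 7.04 × 0.484810 = 3.41306 m.
A = 0.75 × 2.6 = 1.95 m².
Resultant F = γ·h_c·A = 9.81 × 3.41306 × 1.95 = 65.2901 kN.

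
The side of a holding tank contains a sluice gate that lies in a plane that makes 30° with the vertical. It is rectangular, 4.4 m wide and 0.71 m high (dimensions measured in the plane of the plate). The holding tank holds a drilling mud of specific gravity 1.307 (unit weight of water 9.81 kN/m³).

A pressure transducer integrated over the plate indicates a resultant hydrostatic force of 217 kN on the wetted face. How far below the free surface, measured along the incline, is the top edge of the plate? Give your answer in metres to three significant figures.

γ = 1.307 × 9.81 = 12.82167 kN/m³.
A = 4.4 × 0.71 = 3.124 m².
From F = γ·h_c·A, the centroid depth is h_c = 217/(12.82167 × 3.124) = 5.41756 m.
The plate makes 30° with the vertical, i.e. θ = 90° − 30° = 60° to the horizontal. Measuring y along the incline from the free-surface line, vertical depth h = y·sinθ with sinθ = 0.866025.
Along the incline, y_c = h_c/sinθ = 5.41756/0.866025 = 6.25566 m.
The centroid lies 0.71/2 = 0.355 m below the top edge, so the top edge sits at y_top = 6.25566 − 0.355 = 5.90066 m along the incline.

y_top ≈ 5.90 m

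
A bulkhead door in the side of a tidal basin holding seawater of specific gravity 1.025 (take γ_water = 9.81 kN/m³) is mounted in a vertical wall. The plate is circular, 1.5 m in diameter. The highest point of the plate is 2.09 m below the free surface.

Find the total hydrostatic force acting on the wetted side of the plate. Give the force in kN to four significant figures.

F ≈ 50.46 kN

γ = 1.025 × 9.81 = 10.05525 kN/m³.
The centroid is at the centre, 0.75 m below the top of the plate, so the centroid depth is h_c = 2.09 + 0.75 = 2.84 m.
A = π(0.75)² = 1.76715 m².
Resultant F = γ·h_c·A = 10.05525 × 2.84 × 1.76715 = 50.4643 kN.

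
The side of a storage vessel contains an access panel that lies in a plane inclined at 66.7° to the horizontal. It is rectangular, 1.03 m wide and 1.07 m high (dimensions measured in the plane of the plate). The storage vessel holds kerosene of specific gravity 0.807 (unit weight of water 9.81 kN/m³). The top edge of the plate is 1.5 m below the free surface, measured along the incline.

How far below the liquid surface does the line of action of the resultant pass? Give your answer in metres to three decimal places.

h_p = 1.912 m

γ = 0.807 × 9.81 = 7.91667 kN/m³.
Let θ = 66.7° be the plate's angle to the horizontal; measure y along the incline from where the plane meets the free surface. Vertical depth h = y·sinθ with sinθ = 0.918446.
The centroid lies 1.07/2 = 0.535 m below the top edge, so y_c = 1.5 + 0.535 = 2.035 m and h_c = 2.035 × 0.918446 = 1.86904 m.
A = 1.03 × 1.07 = 1.1021 m².
Resultant F = γ·h_c·A = 7.91667 × 1.86904 × 1.1021 = 16.3073 kN.
I_c = b·h³/12 = 1.03 × 1.07³/12 = 0.10515 m⁴.
Centre of pressure: y_p = y_c + I_c/(y_c·A) = 2.035 + 0.10515/(2.035 × 1.1021) = 2.035 + 0.0468839 = 2.08188 m along the plane.
Vertically, h_p = y_p·sinθ = 2.08188 × 0.918446 = 1.91209 m.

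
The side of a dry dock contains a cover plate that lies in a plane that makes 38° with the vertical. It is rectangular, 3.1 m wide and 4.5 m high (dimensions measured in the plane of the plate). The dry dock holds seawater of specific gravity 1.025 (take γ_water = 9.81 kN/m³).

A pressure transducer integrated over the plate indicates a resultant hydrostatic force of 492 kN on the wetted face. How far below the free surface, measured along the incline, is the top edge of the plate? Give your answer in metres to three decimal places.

y_top ≈ 2.201 m

γ = 1.025 × 9.81 = 10.05525 kN/m³.
A = 3.1 × 4.5 = 13.95 m².
From F = γ·h_c·A, the centroid depth is h_c = 492/(10.05525 × 13.95) = 3.5075 m.
The plate makes 38° with the vertical, i.e. θ = 90° − 38° = 52° to the horizontal. Measuring y along the incline from the free-surface line, vertical depth h = y·sinθ with sinθ = 0.788011.
Along the incline, y_c = h_c/sinθ = 3.5075/0.788011 = 4.45108 m.
The centroid lies 4.5/2 = 2.25 m below the top edge, so the top edge sits at y_top = 4.45108 − 2.25 = 2.20108 m along the incline.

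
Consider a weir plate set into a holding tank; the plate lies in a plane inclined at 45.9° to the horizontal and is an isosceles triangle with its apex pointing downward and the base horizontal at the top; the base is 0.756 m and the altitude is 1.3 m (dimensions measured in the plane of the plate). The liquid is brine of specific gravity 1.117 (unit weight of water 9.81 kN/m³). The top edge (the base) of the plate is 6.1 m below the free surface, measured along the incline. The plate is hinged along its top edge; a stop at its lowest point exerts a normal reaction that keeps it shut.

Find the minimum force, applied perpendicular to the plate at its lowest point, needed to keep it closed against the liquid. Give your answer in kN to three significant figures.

P ≈ 8.70 kN

γ = 1.117 × 9.81 = 10.95777 kN/m³.
Let θ = 45.9° be the plate's angle to the horizontal; measure y along the incline from where the plane meets the free surface. Vertical depth h = y·sinθ with sinθ = 0.718126.
With the apex down, the centroid sits h/3 = 1.3/3 = 0.433333 m below the base (the top edge), so y_c = 6.1 + 0.433333 = 6.53333 m and h_c = 6.53333 × 0.718126 = 4.69175 m.
A = ½ × 0.756 × 1.3 = 0.4914 m².
Resultant F = γ·h_c·A = 10.95777 × 4.69175 × 0.4914 = 25.2634 kN.
I_c = b·h³/36 = 0.756 × 1.3³/36 = 0.046137 m⁴.
Centre of pressure: y_p = y_c + I_c/(y_c·A) = 6.53333 + 0.046137/(6.53333 × 0.4914) = 6.53333 + 0.0143708 = 6.5477 m along the plane.
The resultant acts 0.433333 + 0.0143708 = 0.447704 m (along the plate) below the hinge at the top edge, so the moment about the hinge is M = F × 0.447704 = 25.2634 × 0.447704 = 11.3105 kN·m.
A normal force at the bottom, 1.3 m from the hinge, must supply this moment: P = 11.3105/1.3 = 8.70038 kN.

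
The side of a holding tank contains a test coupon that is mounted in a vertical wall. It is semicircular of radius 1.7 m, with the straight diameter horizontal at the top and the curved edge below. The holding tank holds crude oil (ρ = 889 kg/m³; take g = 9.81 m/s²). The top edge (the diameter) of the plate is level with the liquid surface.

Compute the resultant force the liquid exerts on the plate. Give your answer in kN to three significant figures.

γ = ρg = 889 × 9.81 / 1000 = 8.72109 kN/m³.
The centroid of a semicircle lies 4r/(3π) = 0.721502 m from the diameter, here below the top edge, so the centroid depth is h_c = 0.721502 m.
A = πr²/2 = π × 1.7²/2 = 4.5396 m².
Resultant F = γ·h_c·A = 8.72109 × 0.721502 × 4.5396 = 28.5645 kN.

F ≈ 28.6 kN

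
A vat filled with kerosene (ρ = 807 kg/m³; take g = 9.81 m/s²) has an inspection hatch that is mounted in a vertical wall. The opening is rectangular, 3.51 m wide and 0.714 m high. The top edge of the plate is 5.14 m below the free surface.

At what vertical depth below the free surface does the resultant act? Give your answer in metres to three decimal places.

γ = ρg = 807 × 9.81 / 1000 = 7.91667 kN/m³.
The centroid lies 0.714/2 = 0.357 m below the top edge, so the centroid depth is h_c = 5.14 + 0.357 = 5.497 m.
A = 3.51 × 0.714 = 2.50614 m².
Resultant F = γ·h_c·A = 7.91667 × 5.497 × 2.50614 = 109.062 kN.
I_c = b·h³/12 = 3.51 × 0.714³/12 = 0.106468 m⁴.
Centre of pressure: y_p = y_c + I_c/(y_c·A) = 5.497 + 0.106468/(5.497 × 2.50614) = 5.497 + 0.00772837 = 5.50473 m along the plane.

h_p = 5.505 m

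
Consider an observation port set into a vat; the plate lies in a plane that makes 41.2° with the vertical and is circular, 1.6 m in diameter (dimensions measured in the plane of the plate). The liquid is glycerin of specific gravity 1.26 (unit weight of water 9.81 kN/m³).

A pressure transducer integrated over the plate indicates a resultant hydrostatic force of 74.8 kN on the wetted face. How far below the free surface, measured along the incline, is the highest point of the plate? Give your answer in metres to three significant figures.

y_top ≈ 3.20 m

γ = 1.26 × 9.81 = 12.3606 kN/m³.
A = π(0.8)² = 2.01062 m².
From F = γ·h_c·A, the centroid depth is h_c = 74.8/(12.3606 × 2.01062) = 3.00976 m.
The plate makes 41.2° with the vertical, i.e. θ = 90° − 41.2° = 48.8° to the horizontal. Measuring y along the incline from the free-surface line, vertical depth h = y·sinθ with sinθ = 0.752415.
Along the incline, y_c = h_c/sinθ = 3.00976/0.752415 = 4.00013 m.
The centroid is at the centre, 0.8 m below the top of the plate, so the highest point sits at y_top = 4.00013 − 0.8 = 3.20013 m along the incline.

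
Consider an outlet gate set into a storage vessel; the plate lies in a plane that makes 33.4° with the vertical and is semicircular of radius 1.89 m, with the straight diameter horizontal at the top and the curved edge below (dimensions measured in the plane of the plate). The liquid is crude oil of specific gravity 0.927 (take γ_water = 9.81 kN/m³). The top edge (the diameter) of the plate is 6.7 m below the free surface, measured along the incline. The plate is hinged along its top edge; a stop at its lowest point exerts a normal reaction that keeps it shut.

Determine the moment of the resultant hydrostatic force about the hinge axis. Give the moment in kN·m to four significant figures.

γ = 0.927 × 9.81 = 9.09387 kN/m³.
The plate makes 33.4° with the vertical, i.e. θ = 90° − 33.4° = 56.6° to the horizontal. Measuring y along the incline from the free-surface line, vertical depth h = y·sinθ with sinθ = 0.834848.
The centroid of a semicircle lies 4r/(3π) = 0.802141 m from the diameter, here below the top edge, so y_c = 6.7 + 0.802141 = 7.50214 m and h_c = 7.50214 × 0.834848 = 6.26315 m.
A = πr²/2 = π × 1.89²/2 = 5.61104 m².
Resultant F = γ·h_c·A = 9.09387 × 6.26315 × 5.61104 = 319.584 kN.
I_c = (π/8 − 8/(9π))·r⁴ = 0.109757 × 1.89⁴ = 1.40049 m⁴.
Centre of pressure: y_p = y_c + I_c/(y_c·A) = 7.50214 + 1.40049/(7.50214 × 5.61104) = 7.50214 + 0.0332699 = 7.53541 m along the plane.
The resultant acts 0.802141 + 0.0332699 = 0.835411 m (along the plate) below the hinge at the top edge, so the moment about the hinge is M = F × 0.835411 = 319.584 × 0.835411 = 266.984 kN·m.

M ≈ 267.0 kN·m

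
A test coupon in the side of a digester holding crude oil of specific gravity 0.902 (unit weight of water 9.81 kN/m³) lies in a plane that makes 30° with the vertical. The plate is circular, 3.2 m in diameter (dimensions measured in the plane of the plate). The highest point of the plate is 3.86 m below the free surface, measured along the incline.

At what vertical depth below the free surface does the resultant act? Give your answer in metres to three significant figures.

h_p = 4.83 m

γ = 0.902 × 9.81 = 8.84862 kN/m³.
The plate makes 30° with the vertical, i.e. θ = 90° − 30° = 60° to the horizontal. Measuring y along the incline from the free-surface line, vertical depth h = y·sinθ with sinθ = 0.866025.
The centroid is at the centre, 1.6 m below the top of the plate, so y_c = 3.86 + 1.6 = 5.46 m and h_c = 5.46 × 0.866025 = 4.7285 m.
A = π(1.6)² = 8.04248 m².
Resultant F = γ·h_c·A = 8.84862 × 4.7285 × 8.04248 = 336.503 kN.
I_c = πr⁴/4 = π × 1.6⁴/4 = 5.14719 m⁴.
Centre of pressure: y_p = y_c + I_c/(y_c·A) = 5.46 + 5.14719/(5.46 × 8.04248) = 5.46 + 0.117216 = 5.57722 m along the plane.
Vertically, h_p = y_p·sinθ = 5.57722 × 0.866025 = 4.83001 m.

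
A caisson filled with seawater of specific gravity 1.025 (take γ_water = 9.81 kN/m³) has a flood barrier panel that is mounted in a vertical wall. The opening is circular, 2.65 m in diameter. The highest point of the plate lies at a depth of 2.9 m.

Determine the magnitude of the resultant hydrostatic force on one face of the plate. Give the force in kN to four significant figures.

F ≈ 234.3 kN

γ = 1.025 × 9.81 = 10.05525 kN/m³.
The centroid is at the centre, 1.325 m below the top of the plate, so the centroid depth is h_c = 2.9 + 1.325 = 4.225 m.
A = π(1.325)² = 5.51546 m².
Resultant F = γ·h_c·A = 10.05525 × 4.225 × 5.51546 = 234.316 kN.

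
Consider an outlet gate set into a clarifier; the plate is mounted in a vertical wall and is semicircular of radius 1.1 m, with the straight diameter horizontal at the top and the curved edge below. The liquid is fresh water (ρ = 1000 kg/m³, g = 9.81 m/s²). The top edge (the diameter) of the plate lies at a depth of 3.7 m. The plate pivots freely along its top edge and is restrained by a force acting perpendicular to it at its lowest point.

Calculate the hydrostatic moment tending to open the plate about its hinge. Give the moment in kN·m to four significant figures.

γ = ρg = 1000 × 9.81 = 9810 N/m³ = 9.81 kN/m³.
The centroid of a semicircle lies 4r/(3π) = 0.466854 m from the diameter, here below the top edge, so the centroid depth is h_c = 3.7 + 0.466854 = 4.16685 m.
A = πr²/2 = π × 1.1²/2 = 1.90066 m².
Resultant F = γ·h_c·A = 9.81 × 4.16685 × 1.90066 = 77.6929 kN.
I_c = (π/8 − 8/(9π))·r⁴ = 0.109757 × 1.1⁴ = 0.160695 m⁴.
Centre of pressure: y_p = y_c + I_c/(y_c·A) = 4.16685 + 0.160695/(4.16685 × 1.90066) = 4.16685 + 0.0202904 = 4.18714 m along the plane.
The resultant acts 0.466854 + 0.0202904 = 0.487144 m (along the plate) below the hinge at the top edge, so the moment about the hinge is M = F × 0.487144 = 77.6929 × 0.487144 = 37.8476 kN·m.

M ≈ 37.85 kN·m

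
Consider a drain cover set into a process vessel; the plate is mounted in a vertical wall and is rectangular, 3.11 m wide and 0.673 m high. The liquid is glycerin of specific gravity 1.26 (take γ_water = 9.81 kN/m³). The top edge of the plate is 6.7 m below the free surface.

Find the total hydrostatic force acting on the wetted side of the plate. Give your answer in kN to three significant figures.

F ≈ 182 kN

γ = 1.26 × 9.81 = 12.3606 kN/m³.
The centroid lies 0.673/2 = 0.3365 m below the top edge, so the centroid depth is h_c = 6.7 + 0.3365 = 7.0365 m.
A = 3.11 × 0.673 = 2.09303 m².
Resultant F = γ·h_c·A = 12.3606 × 7.0365 × 2.09303 = 182.042 kN.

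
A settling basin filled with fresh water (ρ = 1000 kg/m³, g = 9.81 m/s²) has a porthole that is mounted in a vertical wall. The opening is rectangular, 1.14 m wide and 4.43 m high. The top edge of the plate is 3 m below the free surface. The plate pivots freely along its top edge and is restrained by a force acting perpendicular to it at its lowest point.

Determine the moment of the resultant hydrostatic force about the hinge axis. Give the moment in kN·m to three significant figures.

γ = ρg = 1000 × 9.81 = 9810 N/m³ = 9.81 kN/m³.
The centroid lies 4.43/2 = 2.215 m below the top edge, so the centroid depth is h_c = 3 + 2.215 = 5.215 m.
A = 1.14 × 4.43 = 5.0502 m².
Resultant F = γ·h_c·A = 9.81 × 5.215 × 5.0502 = 258.364 kN.
I_c = b·h³/12 = 1.14 × 4.43³/12 = 8.25914 m⁴.
Centre of pressure: y_p = y_c + I_c/(y_c·A) = 5.215 + 8.25914/(5.215 × 5.0502) = 5.215 + 0.313597 = 5.5286 m along the plane.
The resultant acts 2.215 + 0.313597 = 2.5286 m (along the plate) below the hinge at the top edge, so the moment about the hinge is M = F × 2.5286 = 258.364 × 2.5286 = 653.299 kN·m.

M ≈ 653 kN·m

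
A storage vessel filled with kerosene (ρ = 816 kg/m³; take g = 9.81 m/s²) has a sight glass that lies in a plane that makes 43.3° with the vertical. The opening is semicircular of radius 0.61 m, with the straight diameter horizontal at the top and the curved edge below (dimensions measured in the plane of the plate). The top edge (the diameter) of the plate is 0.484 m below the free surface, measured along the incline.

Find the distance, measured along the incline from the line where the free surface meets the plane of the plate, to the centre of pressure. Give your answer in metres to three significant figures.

γ = ρg = 816 × 9.81 / 1000 = 8.00496 kN/m³.
The plate makes 43.3° with the vertical, i.e. θ = 90° − 43.3° = 46.7° to the horizontal. Measuring y along the incline from the free-surface line, vertical depth h = y·sinθ with sinθ = 0.727773.
The centroid of a semicircle lies 4r/(3π) = 0.258892 m from the diameter, here below the top edge, so y_c = 0.484 + 0.258892 = 0.742892 m and h_c = 0.742892 × 0.727773 = 0.540657 m.
A = πr²/2 = π × 0.61²/2 = 0.584493 m².
Resultant F = γ·h_c·A = 8.00496 × 0.540657 × 0.584493 = 2.52965 kN.
I_c = (π/8 − 8/(9π))·r⁴ = 0.109757 × 0.61⁴ = 0.0151968 m⁴.
Centre of pressure: y_p = y_c + I_c/(y_c·A) = 0.742892 + 0.0151968/(0.742892 × 0.584493) = 0.742892 + 0.0349983 = 0.77789 m along the plane.

y_p = 0.778 m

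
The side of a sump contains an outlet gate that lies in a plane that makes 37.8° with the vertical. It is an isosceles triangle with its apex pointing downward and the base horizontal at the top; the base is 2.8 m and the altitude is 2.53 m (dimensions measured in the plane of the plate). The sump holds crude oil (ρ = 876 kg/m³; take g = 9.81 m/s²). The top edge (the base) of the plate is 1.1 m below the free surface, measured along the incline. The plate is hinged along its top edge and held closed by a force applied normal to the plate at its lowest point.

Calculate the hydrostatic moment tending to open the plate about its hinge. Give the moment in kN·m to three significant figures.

γ = ρg = 876 × 9.81 / 1000 = 8.59356 kN/m³.
The plate makes 37.8° with the vertical, i.e. θ = 90° − 37.8° = 52.2° to the horizontal. Measuring y along the incline from the free-surface line, vertical depth h = y·sinθ with sinθ = 0.790155.
With the apex down, the centroid sits h/3 = 2.53/3 = 0.843333 m below the base (the top edge), so y_c = 1.1 + 0.843333 = 1.94333 m and h_c = 1.94333 × 0.790155 = 1.53553 m.
A = ½ × 2.8 × 2.53 = 3.542 m².
Resultant F = γ·h_c·A = 8.59356 × 1.53553 × 3.542 = 46.7391 kN.
I_c = b·h³/36 = 2.8 × 2.53³/36 = 1.25955 m⁴.
Centre of pressure: y_p = y_c + I_c/(y_c·A) = 1.94333 + 1.25955/(1.94333 × 3.542) = 1.94333 + 0.182987 = 2.12632 m along the plane.
The resultant acts 0.843333 + 0.182987 = 1.02632 m (along the plate) below the hinge at the top edge, so the moment about the hinge is M = F × 1.02632 = 46.7391 × 1.02632 = 47.9693 kN·m.

M ≈ 48.0 kN·m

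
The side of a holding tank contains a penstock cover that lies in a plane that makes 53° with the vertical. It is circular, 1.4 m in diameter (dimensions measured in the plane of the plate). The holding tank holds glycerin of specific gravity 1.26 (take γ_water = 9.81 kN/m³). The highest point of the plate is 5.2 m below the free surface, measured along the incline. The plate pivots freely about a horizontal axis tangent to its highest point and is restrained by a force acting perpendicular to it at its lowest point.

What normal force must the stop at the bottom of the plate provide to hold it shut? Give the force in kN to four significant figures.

γ = 1.26 × 9.81 = 12.3606 kN/m³.
The plate makes 53° with the vertical, i.e. θ = 90° − 53° = 37° to the horizontal. Measuring y along the incline from the free-surface line, vertical depth h = y·sinθ with sinθ = 0.601815.
The centroid is at the centre, 0.7 m below the top of the plate, so y_c = 5.2 + 0.7 = 5.9 m and h_c = 5.9 × 0.601815 = 3.55071 m.
A = π(0.7)² = 1.53938 m².
Resultant F = γ·h_c·A = 12.3606 × 3.55071 × 1.53938 = 67.5617 kN.
I_c = πr⁴/4 = π × 0.7⁴/4 = 0.188574 m⁴.
Centre of pressure: y_p = y_c + I_c/(y_c·A) = 5.9 + 0.188574/(5.9 × 1.53938) = 5.9 + 0.0207627 = 5.92076 m along the plane.
The resultant acts 0.7 + 0.0207627 = 0.720763 m (along the plate) below the hinge at the top edge, so the moment about the hinge is M = F × 0.720763 = 67.5617 × 0.720763 = 48.696 kN·m.
A normal force at the bottom, 1.4 m from the hinge, must supply this moment: P = 48.696/1.4 = 34.7829 kN.

P ≈ 34.78 kN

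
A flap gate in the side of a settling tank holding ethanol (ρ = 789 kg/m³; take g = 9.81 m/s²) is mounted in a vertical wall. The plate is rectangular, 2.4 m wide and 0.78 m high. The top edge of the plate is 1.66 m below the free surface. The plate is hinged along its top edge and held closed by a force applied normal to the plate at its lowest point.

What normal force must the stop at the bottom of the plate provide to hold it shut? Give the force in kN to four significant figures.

P ≈ 15.79 kN

γ = ρg = 789 × 9.81 / 1000 = 7.74009 kN/m³.
The centroid lies 0.78/2 = 0.39 m below the top edge, so the centroid depth is h_c = 1.66 + 0.39 = 2.05 m.
A = 2.4 × 0.78 = 1.872 m².
Resultant F = γ·h_c·A = 7.74009 × 2.05 × 1.872 = 29.7034 kN.
I_c = b·h³/12 = 2.4 × 0.78³/12 = 0.0949104 m⁴.
Centre of pressure: y_p = y_c + I_c/(y_c·A) = 2.05 + 0.0949104/(2.05 × 1.872) = 2.05 + 0.0247317 = 2.07473 m along the plane.
The resultant acts 0.39 + 0.0247317 = 0.414732 m (along the plate) below the hinge at the top edge, so the moment about the hinge is M = F × 0.414732 = 29.7034 × 0.414732 = 12.319 kN·m.
A normal force at the bottom, 0.78 m from the hinge, must supply this moment: P = 12.319/0.78 = 15.7936 kN.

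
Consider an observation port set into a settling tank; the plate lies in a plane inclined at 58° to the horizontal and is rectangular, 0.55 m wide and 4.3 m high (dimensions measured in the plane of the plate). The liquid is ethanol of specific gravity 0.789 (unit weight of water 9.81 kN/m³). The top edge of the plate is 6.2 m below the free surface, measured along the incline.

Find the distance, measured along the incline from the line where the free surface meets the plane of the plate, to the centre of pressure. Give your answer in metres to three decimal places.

γ = 0.789 × 9.81 = 7.74009 kN/m³.
Let θ = 58° be the plate's angle to the horizontal; measure y along the incline from where the plane meets the free surface. Vertical depth h = y·sinθ with sinθ = 0.848048.
The centroid lies 4.3/2 = 2.15 m below the top edge, so y_c = 6.2 + 2.15 = 8.35 m and h_c = 8.35 × 0.848048 = 7.0812 m.
A = 0.55 × 4.3 = 2.365 m².
Resultant F = γ·h_c·A = 7.74009 × 7.0812 × 2.365 = 129.624 kN.
I_c = b·h³/12 = 0.55 × 4.3³/12 = 3.64407 m⁴.
Centre of pressure: y_p = y_c + I_c/(y_c·A) = 8.35 + 3.64407/(8.35 × 2.365) = 8.35 + 0.184531 = 8.53453 m along the plane.

y_p = 8.535 m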